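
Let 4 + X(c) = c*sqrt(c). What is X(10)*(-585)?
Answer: 2340 - 5850*sqrt(10) ≈ -16159.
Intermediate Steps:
X(c) = -4 + c**(3/2) (X(c) = -4 + c*sqrt(c) = -4 + c**(3/2))
X(10)*(-585) = (-4 + 10**(3/2))*(-585) = (-4 + 10*sqrt(10))*(-585) = 2340 - 5850*sqrt(10)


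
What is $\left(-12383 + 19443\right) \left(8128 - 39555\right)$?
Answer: $-221874620$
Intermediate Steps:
$\left(-12383 + 19443\right) \left(8128 - 39555\right) = 7060 \left(-31427\right) = -221874620$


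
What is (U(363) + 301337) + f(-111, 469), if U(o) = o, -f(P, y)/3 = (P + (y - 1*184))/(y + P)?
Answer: 54004039/179 ≈ 3.0170e+5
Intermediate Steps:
f(P, y) = -3*(-184 + P + y)/(P + y) (f(P, y) = -3*(P + (y - 1*184))/(y + P) = -3*(P + (y - 184))/(P + y) = -3*(P + (-184 + y))/(P + y) = -3*(-184 + P + y)/(P + y))
(U(363) + 301337) + f(-111, 469) = (363 + 301337) + 3*(184 - 1*(-111) - 1*469)/(-111 + 469) = 301700 + 3*(184 + 111 - 469)/358 = 301700 + 3*(1/358)*(-174) = 301700 - 261/179 = 54004039/179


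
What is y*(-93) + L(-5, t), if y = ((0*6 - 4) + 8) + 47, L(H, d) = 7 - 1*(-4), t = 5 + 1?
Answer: -4732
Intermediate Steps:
t = 6
L(H, d) = 11 (L(H, d) = 7 + 4 = 11)
y = 51 (y = ((0 - 4) + 8) + 47 = (-4 + 8) + 47 = 4 + 47 = 51)
y*(-93) + L(-5, t) = 51*(-93) + 11 = -4743 + 11 = -4732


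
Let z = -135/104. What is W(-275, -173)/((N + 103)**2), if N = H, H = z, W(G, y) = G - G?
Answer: 0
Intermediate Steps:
z = -135/104 (z = -135*1/104 = -135/104 ≈ -1.2981)
W(G, y) = 0
H = -135/104 ≈ -1.2981
N = -135/104 ≈ -1.2981
W(-275, -173)/((N + 103)**2) = 0/((-135/104 + 103)**2) = 0/((10577/104)**2) = 0/(111872929/10816) = 0*(10816/111872929) = 0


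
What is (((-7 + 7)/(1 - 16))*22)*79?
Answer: 0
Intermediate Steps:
(((-7 + 7)/(1 - 16))*22)*79 = ((0/(-15))*22)*79 = ((0*(-1/15))*22)*79 = (0*22)*79 = 0*79 = 0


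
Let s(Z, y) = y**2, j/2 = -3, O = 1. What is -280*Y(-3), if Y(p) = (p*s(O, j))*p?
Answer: -90720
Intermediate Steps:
j = -6 (j = 2*(-3) = -6)
Y(p) = 36*p**2 (Y(p) = (p*(-6)**2)*p = (p*36)*p = (36*p)*p = 36*p**2)
-280*Y(-3) = -10080*(-3)**2 = -10080*9 = -280*324 = -90720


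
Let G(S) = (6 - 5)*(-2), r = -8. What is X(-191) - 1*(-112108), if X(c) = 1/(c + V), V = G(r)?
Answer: 21636843/193 ≈ 1.1211e+5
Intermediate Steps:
G(S) = -2 (G(S) = 1*(-2) = -2)
V = -2
X(c) = 1/(-2 + c) (X(c) = 1/(c - 2) = 1/(-2 + c))
X(-191) - 1*(-112108) = 1/(-2 - 191) - 1*(-112108) = 1/(-193) + 112108 = -1/193 + 112108 = 21636843/193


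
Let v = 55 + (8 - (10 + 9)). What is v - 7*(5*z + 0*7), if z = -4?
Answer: 184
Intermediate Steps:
v = 44 (v = 55 + (8 - 1*19) = 55 + (8 - 19) = 55 - 11 = 44)
v - 7*(5*z + 0*7) = 44 - 7*(5*(-4) + 0*7) = 44 - 7*(-20 + 0) = 44 - 7*(-20) = 44 + 140 = 184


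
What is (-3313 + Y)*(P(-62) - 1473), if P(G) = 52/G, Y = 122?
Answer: 145793599/31 ≈ 4.7030e+6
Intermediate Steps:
(-3313 + Y)*(P(-62) - 1473) = (-3313 + 122)*(52/(-62) - 1473) = -3191*(52*(-1/62) - 1473) = -3191*(-26/31 - 1473) = -3191*(-45689/31) = 145793599/31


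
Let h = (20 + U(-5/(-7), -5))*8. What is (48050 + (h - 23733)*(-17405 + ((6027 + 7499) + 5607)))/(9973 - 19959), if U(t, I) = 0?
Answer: 20343047/4993 ≈ 4074.3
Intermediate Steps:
h = 160 (h = (20 + 0)*8 = 20*8 = 160)
(48050 + (h - 23733)*(-17405 + ((6027 + 7499) + 5607)))/(9973 - 19959) = (48050 + (160 - 23733)*(-17405 + ((6027 + 7499) + 5607)))/(9973 - 19959) = (48050 - 23573*(-17405 + (13526 + 5607)))/(-9986) = (48050 - 23573*(-17405 + 19133))*(-1/9986) = (48050 - 23573*1728)*(-1/9986) = (48050 - 40734144)*(-1/9986) = -40686094*(-1/9986) = 20343047/4993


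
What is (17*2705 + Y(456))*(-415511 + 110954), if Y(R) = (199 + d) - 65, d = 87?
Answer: -14072360742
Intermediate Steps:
Y(R) = 221 (Y(R) = (199 + 87) - 65 = 286 - 65 = 221)
(17*2705 + Y(456))*(-415511 + 110954) = (17*2705 + 221)*(-415511 + 110954) = (45985 + 221)*(-304557) = 46206*(-304557) = -14072360742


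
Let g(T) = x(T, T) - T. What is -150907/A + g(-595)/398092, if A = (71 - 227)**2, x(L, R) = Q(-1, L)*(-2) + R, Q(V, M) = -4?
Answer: -15018668689/2421991728 ≈ -6.2010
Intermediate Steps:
x(L, R) = 8 + R (x(L, R) = -4*(-2) + R = 8 + R)
A = 24336 (A = (-156)**2 = 24336)
g(T) = 8 (g(T) = (8 + T) - T = 8)
-150907/A + g(-595)/398092 = -150907/24336 + 8/398092 = -150907*1/24336 + 8*(1/398092) = -150907/24336 + 2/99523 = -15018668689/2421991728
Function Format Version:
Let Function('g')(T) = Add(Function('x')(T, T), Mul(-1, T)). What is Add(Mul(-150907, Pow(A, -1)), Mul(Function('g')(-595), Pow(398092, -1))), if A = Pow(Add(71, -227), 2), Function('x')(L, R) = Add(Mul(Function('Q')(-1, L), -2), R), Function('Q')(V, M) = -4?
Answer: Rational(-15018668689, 2421991728) ≈ -6.2010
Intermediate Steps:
Function('x')(L, R) = Add(8, R) (Function('x')(L, R) = Add(Mul(-4, -2), R) = Add(8, R))
A = 24336 (A = Pow(-156, 2) = 24336)
Function('g')(T) = 8 (Function('g')(T) = Add(Add(8, T), Mul(-1, T)) = 8)
Add(Mul(-150907, Pow(A, -1)), Mul(Function('g')(-595), Pow(398092, -1))) = Add(Mul(-150907, Pow(24336, -1)), Mul(8, Pow(398092, -1))) = Add(Mul(-150907, Rational(1, 24336)), Mul(8, Rational(1, 398092))) = Add(Rational(-150907, 24336), Rational(2, 99523)) = Rational(-15018668689, 2421991728)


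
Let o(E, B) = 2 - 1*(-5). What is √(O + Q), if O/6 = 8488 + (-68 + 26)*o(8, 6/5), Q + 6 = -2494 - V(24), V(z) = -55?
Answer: 3*√5191 ≈ 216.15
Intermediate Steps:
o(E, B) = 7 (o(E, B) = 2 + 5 = 7)
Q = -2445 (Q = -6 + (-2494 - 1*(-55)) = -6 + (-2494 + 55) = -6 - 2439 = -2445)
O = 49164 (O = 6*(8488 + (-68 + 26)*7) = 6*(8488 - 42*7) = 6*(8488 - 294) = 6*8194 = 49164)
√(O + Q) = √(49164 - 2445) = √46719 = 3*√5191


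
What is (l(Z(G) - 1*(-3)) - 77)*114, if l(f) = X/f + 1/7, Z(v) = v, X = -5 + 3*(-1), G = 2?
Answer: -313044/35 ≈ -8944.1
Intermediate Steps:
X = -8 (X = -5 - 3 = -8)
l(f) = ⅐ - 8/f (l(f) = -8/f + 1/7 = -8/f + 1*(⅐) = -8/f + ⅐ = ⅐ - 8/f)
(l(Z(G) - 1*(-3)) - 77)*114 = ((-56 + (2 - 1*(-3)))/(7*(2 - 1*(-3))) - 77)*114 = ((-56 + (2 + 3))/(7*(2 + 3)) - 77)*114 = ((⅐)*(-56 + 5)/5 - 77)*114 = ((⅐)*(⅕)*(-51) - 77)*114 = (-51/35 - 77)*114 = -2746/35*114 = -313044/35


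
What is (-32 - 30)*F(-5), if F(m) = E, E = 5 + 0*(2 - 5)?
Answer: -310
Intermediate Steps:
E = 5 (E = 5 + 0*(-3) = 5 + 0 = 5)
F(m) = 5
(-32 - 30)*F(-5) = (-32 - 30)*5 = -62*5 = -310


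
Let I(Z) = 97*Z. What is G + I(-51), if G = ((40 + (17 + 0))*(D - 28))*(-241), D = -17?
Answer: 613218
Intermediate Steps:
G = 618165 (G = ((40 + (17 + 0))*(-17 - 28))*(-241) = ((40 + 17)*(-45))*(-241) = (57*(-45))*(-241) = -2565*(-241) = 618165)
G + I(-51) = 618165 + 97*(-51) = 618165 - 4947 = 613218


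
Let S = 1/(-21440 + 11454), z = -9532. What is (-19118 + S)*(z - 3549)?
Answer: 2497324437269/9986 ≈ 2.5008e+8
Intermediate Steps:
S = -1/9986 (S = 1/(-9986) = -1/9986 ≈ -0.00010014)
(-19118 + S)*(z - 3549) = (-19118 - 1/9986)*(-9532 - 3549) = -190912349/9986*(-13081) = 2497324437269/9986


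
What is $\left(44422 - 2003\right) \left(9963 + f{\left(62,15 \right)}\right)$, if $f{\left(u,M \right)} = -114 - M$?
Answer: $417148446$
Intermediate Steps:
$\left(44422 - 2003\right) \left(9963 + f{\left(62,15 \right)}\right) = \left(44422 - 2003\right) \left(9963 - 129\right) = 42419 \left(9963 - 129\right) = 42419 \cdot 9834 = 417148446$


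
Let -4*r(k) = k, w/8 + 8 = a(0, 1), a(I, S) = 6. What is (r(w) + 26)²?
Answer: 900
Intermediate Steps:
w = -16 (w = -64 + 8*6 = -64 + 48 = -16)
r(k) = -k/4
(r(w) + 26)² = (-¼*(-16) + 26)² = (4 + 26)² = 30² = 900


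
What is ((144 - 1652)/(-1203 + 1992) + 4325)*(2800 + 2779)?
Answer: 19029505943/789 ≈ 2.4118e+7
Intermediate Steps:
((144 - 1652)/(-1203 + 1992) + 4325)*(2800 + 2779) = (-1508/789 + 4325)*5579 = (3410917/789)*5579 = 19029505943/789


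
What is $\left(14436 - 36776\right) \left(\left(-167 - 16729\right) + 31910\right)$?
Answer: $-335412760$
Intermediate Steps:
$\left(14436 - 36776\right) \left(\left(-167 - 16729\right) + 31910\right) = - 22340 \left(\left(-167 - 16729\right) + 31910\right) = - 22340 \left(-16896 + 31910\right) = \left(-22340\right) 15014 = -335412760$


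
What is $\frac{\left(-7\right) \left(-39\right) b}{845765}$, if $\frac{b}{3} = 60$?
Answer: $\frac{9828}{169153} \approx 0.058101$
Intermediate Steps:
$b = 180$ ($b = 3 \cdot 60 = 180$)
$\frac{\left(-7\right) \left(-39\right) b}{845765} = \frac{\left(-7\right) \left(-39\right) 180}{845765} = 273 \cdot 180 \cdot \frac{1}{845765} = 49140 \cdot \frac{1}{845765} = \frac{9828}{169153}$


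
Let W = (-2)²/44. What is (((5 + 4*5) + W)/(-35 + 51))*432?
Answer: 7452/11 ≈ 677.45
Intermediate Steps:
W = 1/11 (W = 4*(1/44) = 1/11 ≈ 0.090909)
(((5 + 4*5) + W)/(-35 + 51))*432 = (((5 + 4*5) + 1/11)/(-35 + 51))*432 = (((5 + 20) + 1/11)/16)*432 = ((25 + 1/11)*(1/16))*432 = ((276/11)*(1/16))*432 = (69/44)*432 = 7452/11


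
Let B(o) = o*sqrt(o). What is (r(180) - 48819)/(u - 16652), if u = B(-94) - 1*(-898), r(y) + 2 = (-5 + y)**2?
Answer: 71664946/62254775 - 427606*I*sqrt(94)/62254775 ≈ 1.1512 - 0.066594*I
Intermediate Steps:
B(o) = o**(3/2)
r(y) = -2 + (-5 + y)**2
u = 898 - 94*I*sqrt(94) (u = (-94)**(3/2) - 1*(-898) = -94*I*sqrt(94) + 898 = 898 - 94*I*sqrt(94) ≈ 898.0 - 911.36*I)
(r(180) - 48819)/(u - 16652) = ((-2 + (-5 + 180)**2) - 48819)/((898 - 94*I*sqrt(94)) - 16652) = ((-2 + 175**2) - 48819)/(-15754 - 94*I*sqrt(94)) = ((-2 + 30625) - 48819)/(-15754 - 94*I*sqrt(94)) = (30623 - 48819)/(-15754 - 94*I*sqrt(94)) = -18196/(-15754 - 94*I*sqrt(94))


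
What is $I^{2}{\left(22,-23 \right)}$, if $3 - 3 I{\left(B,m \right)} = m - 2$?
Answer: $\frac{784}{9} \approx 87.111$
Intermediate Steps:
$I{\left(B,m \right)} = \frac{5}{3} - \frac{m}{3}$ ($I{\left(B,m \right)} = 1 - \frac{m - 2}{3} = 1 - \frac{-2 + m}{3} = 1 - \left(- \frac{2}{3} + \frac{m}{3}\right) = \frac{5}{3} - \frac{m}{3}$)
$I^{2}{\left(22,-23 \right)} = \left(\frac{5}{3} - - \frac{23}{3}\right)^{2} = \left(\frac{5}{3} + \frac{23}{3}\right)^{2} = \left(\frac{28}{3}\right)^{2} = \frac{784}{9}$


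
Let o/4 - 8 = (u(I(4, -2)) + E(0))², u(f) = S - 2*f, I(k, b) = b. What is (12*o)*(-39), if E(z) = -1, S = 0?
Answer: -31824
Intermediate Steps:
u(f) = -2*f (u(f) = 0 - 2*f = -2*f)
o = 68 (o = 32 + 4*(-2*(-2) - 1)² = 32 + 4*(4 - 1)² = 32 + 4*3² = 32 + 4*9 = 32 + 36 = 68)
(12*o)*(-39) = (12*68)*(-39) = 816*(-39) = -31824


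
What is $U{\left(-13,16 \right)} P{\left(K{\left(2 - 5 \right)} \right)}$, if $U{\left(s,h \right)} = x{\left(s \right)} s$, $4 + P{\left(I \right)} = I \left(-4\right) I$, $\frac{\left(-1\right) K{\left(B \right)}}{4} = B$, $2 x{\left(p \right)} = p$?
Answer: $-49010$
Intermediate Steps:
$x{\left(p \right)} = \frac{p}{2}$
$K{\left(B \right)} = - 4 B$
$P{\left(I \right)} = -4 - 4 I^{2}$ ($P{\left(I \right)} = -4 + I \left(-4\right) I = -4 + - 4 I I = -4 - 4 I^{2}$)
$U{\left(s,h \right)} = \frac{s^{2}}{2}$ ($U{\left(s,h \right)} = \frac{s}{2} s = \frac{s^{2}}{2}$)
$U{\left(-13,16 \right)} P{\left(K{\left(2 - 5 \right)} \right)} = \frac{\left(-13\right)^{2}}{2} \left(-4 - 4 \left(- 4 \left(2 - 5\right)\right)^{2}\right) = \frac{1}{2} \cdot 169 \left(-4 - 4 \left(\left(-4\right) \left(-3\right)\right)^{2}\right) = \frac{169 \left(-4 - 4 \cdot 12^{2}\right)}{2} = \frac{169 \left(-4 - 576\right)}{2} = \frac{169}{2} \left(-580\right) = -49010$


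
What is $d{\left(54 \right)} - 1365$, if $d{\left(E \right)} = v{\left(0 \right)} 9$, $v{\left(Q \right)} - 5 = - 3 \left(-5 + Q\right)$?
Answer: $-1185$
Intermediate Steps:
$v{\left(Q \right)} = 20 - 3 Q$ ($v{\left(Q \right)} = 5 - 3 \left(-5 + Q\right) = 5 - \left(-15 + 3 Q\right) = 20 - 3 Q$)
$d{\left(E \right)} = 180$ ($d{\left(E \right)} = \left(20 - 0\right) 9 = \left(20 + 0\right) 9 = 20 \cdot 9 = 180$)
$d{\left(54 \right)} - 1365 = 180 - 1365 = -1185$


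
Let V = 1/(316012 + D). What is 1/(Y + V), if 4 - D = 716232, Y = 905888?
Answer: 400216/362550871807 ≈ 1.1039e-6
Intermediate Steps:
D = -716228 (D = 4 - 1*716232 = 4 - 716232 = -716228)
V = -1/400216 (V = 1/(316012 - 716228) = 1/(-400216) = -1/400216 ≈ -2.4987e-6)
1/(Y + V) = 1/(905888 - 1/400216) = 1/(362550871807/400216) = 400216/362550871807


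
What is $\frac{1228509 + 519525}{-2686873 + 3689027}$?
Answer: $\frac{874017}{501077} \approx 1.7443$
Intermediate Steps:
$\frac{1228509 + 519525}{-2686873 + 3689027} = \frac{1748034}{1002154} = 1748034 \cdot \frac{1}{1002154} = \frac{874017}{501077}$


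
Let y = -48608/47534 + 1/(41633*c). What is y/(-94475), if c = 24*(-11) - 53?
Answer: 320755976711/29633860729046825 ≈ 1.0824e-5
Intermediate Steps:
c = -317 (c = -264 - 53 = -317)
y = -320755976711/313668808987 (y = -48608/47534 + 1/(41633*(-317)) = -48608*1/47534 + (1/41633)*(-1/317) = -24304/23767 - 1/13197661 = -320755976711/313668808987 ≈ -1.0226)
y/(-94475) = -320755976711/313668808987/(-94475) = -320755976711/313668808987*(-1/94475) = 320755976711/29633860729046825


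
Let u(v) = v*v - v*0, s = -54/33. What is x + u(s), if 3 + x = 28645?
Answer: 3466006/121 ≈ 28645.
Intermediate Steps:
x = 28642 (x = -3 + 28645 = 28642)
s = -18/11 (s = -54*1/33 = -18/11 ≈ -1.6364)
u(v) = v² (u(v) = v² + 0 = v²)
x + u(s) = 28642 + (-18/11)² = 28642 + 324/121 = 3466006/121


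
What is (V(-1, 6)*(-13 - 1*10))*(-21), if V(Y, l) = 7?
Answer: 3381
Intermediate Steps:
(V(-1, 6)*(-13 - 1*10))*(-21) = (7*(-13 - 1*10))*(-21) = (7*(-13 - 10))*(-21) = (7*(-23))*(-21) = -161*(-21) = 3381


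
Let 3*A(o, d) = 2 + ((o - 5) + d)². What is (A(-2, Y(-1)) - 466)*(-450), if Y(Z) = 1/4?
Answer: 1620525/8 ≈ 2.0257e+5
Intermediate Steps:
Y(Z) = ¼
A(o, d) = ⅔ + (-5 + d + o)²/3 (A(o, d) = (2 + ((o - 5) + d)²)/3 = (2 + ((-5 + o) + d)²)/3 = (2 + (-5 + d + o)²)/3 = ⅔ + (-5 + d + o)²/3)
(A(-2, Y(-1)) - 466)*(-450) = ((⅔ + (-5 + ¼ - 2)²/3) - 466)*(-450) = ((⅔ + (-27/4)²/3) - 466)*(-450) = ((⅔ + (⅓)*(729/16)) - 466)*(-450) = ((⅔ + 243/16) - 466)*(-450) = (761/48 - 466)*(-450) = -21607/48*(-450) = 1620525/8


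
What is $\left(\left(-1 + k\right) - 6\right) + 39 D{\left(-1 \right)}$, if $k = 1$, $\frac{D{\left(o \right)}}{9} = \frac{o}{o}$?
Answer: $345$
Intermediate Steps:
$D{\left(o \right)} = 9$ ($D{\left(o \right)} = 9 \frac{o}{o} = 9 \cdot 1 = 9$)
$\left(\left(-1 + k\right) - 6\right) + 39 D{\left(-1 \right)} = \left(\left(-1 + 1\right) - 6\right) + 39 \cdot 9 = \left(0 - 6\right) + 351 = -6 + 351 = 345$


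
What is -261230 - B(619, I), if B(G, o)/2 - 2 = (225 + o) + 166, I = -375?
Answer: -261266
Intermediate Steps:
B(G, o) = 786 + 2*o (B(G, o) = 4 + 2*((225 + o) + 166) = 4 + 2*(391 + o) = 4 + (782 + 2*o) = 786 + 2*o)
-261230 - B(619, I) = -261230 - (786 + 2*(-375)) = -261230 - (786 - 750) = -261230 - 1*36 = -261230 - 36 = -261266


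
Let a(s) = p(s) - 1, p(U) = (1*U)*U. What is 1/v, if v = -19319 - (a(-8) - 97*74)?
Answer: -1/12204 ≈ -8.1940e-5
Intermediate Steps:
p(U) = U**2 (p(U) = U*U = U**2)
a(s) = -1 + s**2 (a(s) = s**2 - 1 = -1 + s**2)
v = -12204 (v = -19319 - ((-1 + (-8)**2) - 97*74) = -19319 - ((-1 + 64) - 7178) = -19319 - (63 - 7178) = -19319 - 1*(-7115) = -19319 + 7115 = -12204)
1/v = 1/(-12204) = -1/12204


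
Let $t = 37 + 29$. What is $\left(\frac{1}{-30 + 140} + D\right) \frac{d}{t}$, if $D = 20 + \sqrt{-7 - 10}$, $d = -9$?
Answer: $- \frac{6603}{2420} - \frac{3 i \sqrt{17}}{22} \approx -2.7285 - 0.56224 i$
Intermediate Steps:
$t = 66$
$D = 20 + i \sqrt{17}$ ($D = 20 + \sqrt{-17} = 20 + i \sqrt{17} \approx 20.0 + 4.1231 i$)
$\left(\frac{1}{-30 + 140} + D\right) \frac{d}{t} = \left(\frac{1}{-30 + 140} + \left(20 + i \sqrt{17}\right)\right) \left(- \frac{9}{66}\right) = \left(\frac{1}{110} + \left(20 + i \sqrt{17}\right)\right) \left(\left(-9\right) \frac{1}{66}\right) = \left(\frac{1}{110} + \left(20 + i \sqrt{17}\right)\right) \left(- \frac{3}{22}\right) = \left(\frac{2201}{110} + i \sqrt{17}\right) \left(- \frac{3}{22}\right) = - \frac{6603}{2420} - \frac{3 i \sqrt{17}}{22}$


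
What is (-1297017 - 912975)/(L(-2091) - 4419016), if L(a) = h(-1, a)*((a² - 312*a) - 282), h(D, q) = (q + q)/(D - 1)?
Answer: -2209992/10501582565 ≈ -0.00021044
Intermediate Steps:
h(D, q) = 2*q/(-1 + D) (h(D, q) = (2*q)/(-1 + D) = 2*q/(-1 + D))
L(a) = -a*(-282 + a² - 312*a) (L(a) = (2*a/(-1 - 1))*((a² - 312*a) - 282) = (2*a/(-2))*(-282 + a² - 312*a) = (2*a*(-½))*(-282 + a² - 312*a) = (-a)*(-282 + a² - 312*a) = -a*(-282 + a² - 312*a))
(-1297017 - 912975)/(L(-2091) - 4419016) = (-1297017 - 912975)/(-2091*(282 - 1*(-2091)² + 312*(-2091)) - 4419016) = -2209992/(-2091*(282 - 1*4372281 - 652392) - 4419016) = -2209992/(-2091*(282 - 4372281 - 652392) - 4419016) = -2209992/(-2091*(-5024391) - 4419016) = -2209992/(10506001581 - 4419016) = -2209992/10501582565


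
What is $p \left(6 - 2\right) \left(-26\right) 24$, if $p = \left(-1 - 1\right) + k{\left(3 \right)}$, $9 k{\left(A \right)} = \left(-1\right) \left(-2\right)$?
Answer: $\frac{13312}{3} \approx 4437.3$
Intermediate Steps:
$k{\left(A \right)} = \frac{2}{9}$ ($k{\left(A \right)} = \frac{\left(-1\right) \left(-2\right)}{9} = \frac{1}{9} \cdot 2 = \frac{2}{9}$)
$p = - \frac{16}{9}$ ($p = \left(-1 - 1\right) + \frac{2}{9} = -2 + \frac{2}{9} = - \frac{16}{9} \approx -1.7778$)
$p \left(6 - 2\right) \left(-26\right) 24 = - \frac{16 \left(6 - 2\right)}{9} \left(-26\right) 24 = \left(- \frac{16}{9}\right) 4 \left(-26\right) 24 = \left(- \frac{64}{9}\right) \left(-26\right) 24 = \frac{1664}{9} \cdot 24 = \frac{13312}{3}$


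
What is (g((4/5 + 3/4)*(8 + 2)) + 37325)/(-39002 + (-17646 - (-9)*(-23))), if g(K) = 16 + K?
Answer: -74713/113710 ≈ -0.65705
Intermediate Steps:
(g((4/5 + 3/4)*(8 + 2)) + 37325)/(-39002 + (-17646 - (-9)*(-23))) = ((16 + (4/5 + 3/4)*(8 + 2)) + 37325)/(-39002 + (-17646 - (-9)*(-23))) = ((16 + (4*(⅕) + 3*(¼))*10) + 37325)/(-39002 + (-17646 - 1*207)) = ((16 + (⅘ + ¾)*10) + 37325)/(-39002 + (-17646 - 207)) = ((16 + (31/20)*10) + 37325)/(-39002 - 17853) = ((16 + 31/2) + 37325)/(-56855) = (63/2 + 37325)*(-1/56855) = (74713/2)*(-1/56855) = -74713/113710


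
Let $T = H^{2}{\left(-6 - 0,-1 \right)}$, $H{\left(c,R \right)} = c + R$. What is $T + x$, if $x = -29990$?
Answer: $-29941$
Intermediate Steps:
$H{\left(c,R \right)} = R + c$
$T = 49$ ($T = \left(-1 - 6\right)^{2} = \left(-7\right)^{2} = 49$)
$T + x = 49 - 29990 = -29941$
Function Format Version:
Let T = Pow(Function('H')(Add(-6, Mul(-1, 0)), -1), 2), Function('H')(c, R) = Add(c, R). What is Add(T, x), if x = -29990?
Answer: -29941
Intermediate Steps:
Function('H')(c, R) = Add(R, c)
T = 49 (T = Pow(Add(-1, Add(-6, Mul(-1, 0))), 2) = Pow(Add(-1, Add(-6, 0)), 2) = Pow(Add(-1, -6), 2) = Pow(-7, 2) = 49)
Add(T, x) = Add(49, -29990) = -29941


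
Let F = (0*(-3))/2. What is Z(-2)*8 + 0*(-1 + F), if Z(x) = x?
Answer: -16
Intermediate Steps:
F = 0 (F = 0*(½) = 0)
Z(-2)*8 + 0*(-1 + F) = -2*8 + 0*(-1 + 0) = -16 + 0*(-1) = -16 + 0 = -16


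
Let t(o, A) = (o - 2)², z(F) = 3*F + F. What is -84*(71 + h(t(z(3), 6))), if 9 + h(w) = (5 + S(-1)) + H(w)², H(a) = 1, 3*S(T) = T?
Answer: -5684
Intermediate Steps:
z(F) = 4*F
S(T) = T/3
t(o, A) = (-2 + o)²
h(w) = -10/3 (h(w) = -9 + ((5 + (⅓)*(-1)) + 1²) = -9 + ((5 - ⅓) + 1) = -9 + (14/3 + 1) = -9 + 17/3 = -10/3)
-84*(71 + h(t(z(3), 6))) = -84*(71 - 10/3) = -84*203/3 = -5684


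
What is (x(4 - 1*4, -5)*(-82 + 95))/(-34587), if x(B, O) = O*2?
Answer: 130/34587 ≈ 0.0037586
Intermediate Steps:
x(B, O) = 2*O
(x(4 - 1*4, -5)*(-82 + 95))/(-34587) = ((2*(-5))*(-82 + 95))/(-34587) = -10*13*(-1/34587) = -130*(-1/34587) = 130/34587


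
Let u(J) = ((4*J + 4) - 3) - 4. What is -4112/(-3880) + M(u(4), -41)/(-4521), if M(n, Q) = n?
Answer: 2317489/2192685 ≈ 1.0569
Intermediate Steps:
u(J) = -3 + 4*J (u(J) = ((4 + 4*J) - 3) - 4 = (1 + 4*J) - 4 = -3 + 4*J)
-4112/(-3880) + M(u(4), -41)/(-4521) = -4112/(-3880) + (-3 + 4*4)/(-4521) = -4112*(-1/3880) + (-3 + 16)*(-1/4521) = 514/485 + 13*(-1/4521) = 514/485 - 13/4521 = 2317489/2192685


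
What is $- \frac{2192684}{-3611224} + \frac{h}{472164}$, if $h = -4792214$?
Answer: $- \frac{72635945365}{7612008789} \approx -9.5423$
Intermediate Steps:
$- \frac{2192684}{-3611224} + \frac{h}{472164} = - \frac{2192684}{-3611224} - \frac{4792214}{472164} = \left(-2192684\right) \left(- \frac{1}{3611224}\right) - \frac{342301}{33726} = \frac{548171}{902806} - \frac{342301}{33726} = - \frac{72635945365}{7612008789}$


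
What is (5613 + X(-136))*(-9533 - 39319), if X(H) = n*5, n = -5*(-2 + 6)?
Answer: -269321076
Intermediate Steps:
n = -20 (n = -5*4 = -20)
X(H) = -100 (X(H) = -20*5 = -100)
(5613 + X(-136))*(-9533 - 39319) = (5613 - 100)*(-9533 - 39319) = 5513*(-48852) = -269321076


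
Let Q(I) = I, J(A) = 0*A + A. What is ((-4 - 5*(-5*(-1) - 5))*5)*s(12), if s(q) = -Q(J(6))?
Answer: 120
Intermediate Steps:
J(A) = A (J(A) = 0 + A = A)
s(q) = -6 (s(q) = -1*6 = -6)
((-4 - 5*(-5*(-1) - 5))*5)*s(12) = ((-4 - 5*(-5*(-1) - 5))*5)*(-6) = ((-4 - 5*(5 - 5))*5)*(-6) = ((-4 - 5*0)*5)*(-6) = ((-4 + 0)*5)*(-6) = -4*5*(-6) = -20*(-6) = 120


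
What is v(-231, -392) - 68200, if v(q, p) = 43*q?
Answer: -78133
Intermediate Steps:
v(-231, -392) - 68200 = 43*(-231) - 68200 = -9933 - 68200 = -78133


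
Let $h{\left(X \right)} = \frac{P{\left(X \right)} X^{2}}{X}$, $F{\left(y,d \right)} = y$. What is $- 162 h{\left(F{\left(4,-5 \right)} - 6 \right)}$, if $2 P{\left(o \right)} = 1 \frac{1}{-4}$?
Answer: $- \frac{81}{2} \approx -40.5$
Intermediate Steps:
$P{\left(o \right)} = - \frac{1}{8}$ ($P{\left(o \right)} = \frac{1 \frac{1}{-4}}{2} = \frac{1 \left(- \frac{1}{4}\right)}{2} = \frac{1}{2} \left(- \frac{1}{4}\right) = - \frac{1}{8}$)
$h{\left(X \right)} = - \frac{X}{8}$ ($h{\left(X \right)} = \frac{\left(- \frac{1}{8}\right) X^{2}}{X} = - \frac{X}{8}$)
$- 162 h{\left(F{\left(4,-5 \right)} - 6 \right)} = - 162 \left(- \frac{4 - 6}{8}\right) = - 162 \left(\left(- \frac{1}{8}\right) \left(-2\right)\right) = \left(-162\right) \frac{1}{4} = - \frac{81}{2}$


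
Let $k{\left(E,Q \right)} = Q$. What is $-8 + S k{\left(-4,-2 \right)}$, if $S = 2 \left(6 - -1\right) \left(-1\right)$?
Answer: $20$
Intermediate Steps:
$S = -14$ ($S = 2 \left(6 + 1\right) \left(-1\right) = 2 \cdot 7 \left(-1\right) = 14 \left(-1\right) = -14$)
$-8 + S k{\left(-4,-2 \right)} = -8 - -28 = -8 + 28 = 20$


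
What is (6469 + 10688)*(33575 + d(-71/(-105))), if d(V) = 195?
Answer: 579391890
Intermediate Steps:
(6469 + 10688)*(33575 + d(-71/(-105))) = (6469 + 10688)*(33575 + 195) = 17157*33770 = 579391890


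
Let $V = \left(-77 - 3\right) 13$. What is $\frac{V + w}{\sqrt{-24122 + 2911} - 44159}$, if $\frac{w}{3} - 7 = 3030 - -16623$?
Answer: $- \frac{639643115}{487509623} - \frac{14485 i \sqrt{21211}}{487509623} \approx -1.3121 - 0.0043273 i$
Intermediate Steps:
$w = 58980$ ($w = 21 + 3 \left(3030 - -16623\right) = 21 + 3 \left(3030 + 16623\right) = 21 + 3 \cdot 19653 = 21 + 58959 = 58980$)
$V = -1040$ ($V = \left(-80\right) 13 = -1040$)
$\frac{V + w}{\sqrt{-24122 + 2911} - 44159} = \frac{-1040 + 58980}{\sqrt{-24122 + 2911} - 44159} = \frac{57940}{\sqrt{-21211} - 44159} = \frac{57940}{i \sqrt{21211} - 44159} = \frac{57940}{-44159 + i \sqrt{21211}}$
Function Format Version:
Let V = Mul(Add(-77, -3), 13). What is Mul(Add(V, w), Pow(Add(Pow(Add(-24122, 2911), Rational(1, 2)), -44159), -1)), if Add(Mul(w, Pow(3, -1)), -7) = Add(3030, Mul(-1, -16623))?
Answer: Add(Rational(-639643115, 487509623), Mul(Rational(-14485, 487509623), I, Pow(21211, Rational(1, 2)))) ≈ Add(-1.3121, Mul(-0.0043273, I))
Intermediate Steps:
w = 58980 (w = Add(21, Mul(3, Add(3030, Mul(-1, -16623)))) = Add(21, Mul(3, Add(3030, 16623))) = Add(21, Mul(3, 19653)) = Add(21, 58959) = 58980)
V = -1040 (V = Mul(-80, 13) = -1040)
Mul(Add(V, w), Pow(Add(Pow(Add(-24122, 2911), Rational(1, 2)), -44159), -1)) = Mul(Add(-1040, 58980), Pow(Add(Pow(Add(-24122, 2911), Rational(1, 2)), -44159), -1)) = Mul(57940, Pow(Add(Pow(-21211, Rational(1, 2)), -44159), -1)) = Mul(57940, Pow(Add(Mul(I, Pow(21211, Rational(1, 2))), -44159), -1)) = Mul(57940, Pow(Add(-44159, Mul(I, Pow(21211, Rational(1, 2)))), -1))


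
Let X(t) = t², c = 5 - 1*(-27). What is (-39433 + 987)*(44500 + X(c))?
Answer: -1750215704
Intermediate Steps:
c = 32 (c = 5 + 27 = 32)
(-39433 + 987)*(44500 + X(c)) = (-39433 + 987)*(44500 + 32²) = -38446*(44500 + 1024) = -38446*45524 = -1750215704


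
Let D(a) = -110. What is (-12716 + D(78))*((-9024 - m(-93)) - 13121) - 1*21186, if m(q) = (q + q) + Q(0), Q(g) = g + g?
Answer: 281624948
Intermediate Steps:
Q(g) = 2*g
m(q) = 2*q (m(q) = (q + q) + 2*0 = 2*q + 0 = 2*q)
(-12716 + D(78))*((-9024 - m(-93)) - 13121) - 1*21186 = (-12716 - 110)*((-9024 - 2*(-93)) - 13121) - 1*21186 = -12826*((-9024 - 1*(-186)) - 13121) - 21186 = -12826*((-9024 + 186) - 13121) - 21186 = -12826*(-8838 - 13121) - 21186 = -12826*(-21959) - 21186 = 281646134 - 21186 = 281624948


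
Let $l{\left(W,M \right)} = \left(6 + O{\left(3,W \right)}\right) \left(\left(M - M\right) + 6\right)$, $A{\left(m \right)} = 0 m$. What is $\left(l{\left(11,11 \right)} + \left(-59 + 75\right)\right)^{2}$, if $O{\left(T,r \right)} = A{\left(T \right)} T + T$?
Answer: $4900$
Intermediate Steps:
$A{\left(m \right)} = 0$
$O{\left(T,r \right)} = T$ ($O{\left(T,r \right)} = 0 T + T = 0 + T = T$)
$l{\left(W,M \right)} = 54$ ($l{\left(W,M \right)} = \left(6 + 3\right) \left(\left(M - M\right) + 6\right) = 9 \left(0 + 6\right) = 9 \cdot 6 = 54$)
$\left(l{\left(11,11 \right)} + \left(-59 + 75\right)\right)^{2} = \left(54 + \left(-59 + 75\right)\right)^{2} = \left(54 + 16\right)^{2} = 70^{2} = 4900$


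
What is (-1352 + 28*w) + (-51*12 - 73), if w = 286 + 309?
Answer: 14623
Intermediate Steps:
w = 595
(-1352 + 28*w) + (-51*12 - 73) = (-1352 + 28*595) + (-51*12 - 73) = (-1352 + 16660) + (-612 - 73) = 15308 - 685 = 14623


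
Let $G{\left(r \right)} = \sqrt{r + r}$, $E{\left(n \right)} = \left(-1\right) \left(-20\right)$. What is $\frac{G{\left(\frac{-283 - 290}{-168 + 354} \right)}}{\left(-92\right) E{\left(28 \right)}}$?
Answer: $- \frac{i \sqrt{5921}}{57040} \approx - 0.001349 i$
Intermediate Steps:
$E{\left(n \right)} = 20$
$G{\left(r \right)} = \sqrt{2} \sqrt{r}$ ($G{\left(r \right)} = \sqrt{2 r} = \sqrt{2} \sqrt{r}$)
$\frac{G{\left(\frac{-283 - 290}{-168 + 354} \right)}}{\left(-92\right) E{\left(28 \right)}} = \frac{\sqrt{2} \sqrt{\frac{-283 - 290}{-168 + 354}}}{\left(-92\right) 20} = \frac{\sqrt{2} \sqrt{- \frac{573}{186}}}{-1840} = \sqrt{2} \sqrt{\left(-573\right) \frac{1}{186}} \left(- \frac{1}{1840}\right) = \sqrt{2} \sqrt{- \frac{191}{62}} \left(- \frac{1}{1840}\right) = \sqrt{2} \frac{i \sqrt{11842}}{62} \left(- \frac{1}{1840}\right) = \frac{i \sqrt{5921}}{31} \left(- \frac{1}{1840}\right) = - \frac{i \sqrt{5921}}{57040}$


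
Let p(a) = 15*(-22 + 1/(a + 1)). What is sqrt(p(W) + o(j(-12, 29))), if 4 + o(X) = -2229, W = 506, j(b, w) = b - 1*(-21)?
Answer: I*sqrt(433142)/13 ≈ 50.626*I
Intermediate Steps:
j(b, w) = 21 + b (j(b, w) = b + 21 = 21 + b)
o(X) = -2233 (o(X) = -4 - 2229 = -2233)
p(a) = -330 + 15/(1 + a) (p(a) = 15*(-22 + 1/(1 + a)) = -330 + 15/(1 + a))
sqrt(p(W) + o(j(-12, 29))) = sqrt(15*(-21 - 22*506)/(1 + 506) - 2233) = sqrt(15*(-21 - 11132)/507 - 2233) = sqrt(15*(1/507)*(-11153) - 2233) = sqrt(-55765/169 - 2233) = sqrt(-433142/169) = I*sqrt(433142)/13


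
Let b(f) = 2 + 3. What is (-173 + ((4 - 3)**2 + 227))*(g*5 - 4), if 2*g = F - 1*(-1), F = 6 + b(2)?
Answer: 1430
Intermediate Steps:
b(f) = 5
F = 11 (F = 6 + 5 = 11)
g = 6 (g = (11 - 1*(-1))/2 = (11 + 1)/2 = (1/2)*12 = 6)
(-173 + ((4 - 3)**2 + 227))*(g*5 - 4) = (-173 + ((4 - 3)**2 + 227))*(6*5 - 4) = (-173 + (1**2 + 227))*(30 - 4) = (-173 + (1 + 227))*26 = (-173 + 228)*26 = 55*26 = 1430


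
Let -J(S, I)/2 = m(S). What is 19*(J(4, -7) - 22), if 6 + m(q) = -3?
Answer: -76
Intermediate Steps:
m(q) = -9 (m(q) = -6 - 3 = -9)
J(S, I) = 18 (J(S, I) = -2*(-9) = 18)
19*(J(4, -7) - 22) = 19*(18 - 22) = 19*(-4) = -76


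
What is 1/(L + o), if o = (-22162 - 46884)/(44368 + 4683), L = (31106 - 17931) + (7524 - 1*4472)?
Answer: 49051/795881531 ≈ 6.1631e-5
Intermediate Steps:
L = 16227 (L = 13175 + (7524 - 4472) = 13175 + 3052 = 16227)
o = -69046/49051 ≈ -1.4076
1/(L + o) = 1/(16227 - 69046/49051) = 1/(795881531/49051) = 49051/795881531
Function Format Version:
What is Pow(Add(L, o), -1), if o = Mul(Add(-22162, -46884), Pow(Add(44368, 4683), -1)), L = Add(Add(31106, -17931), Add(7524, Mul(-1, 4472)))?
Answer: Rational(49051, 795881531) ≈ 6.1631e-5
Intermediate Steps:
L = 16227 (L = Add(13175, Add(7524, -4472)) = Add(13175, 3052) = 16227)
o = Rational(-69046, 49051) (o = Mul(-69046, Pow(49051, -1)) = Mul(-69046, Rational(1, 49051)) = Rational(-69046, 49051) ≈ -1.4076)
Pow(Add(L, o), -1) = Pow(Add(16227, Rational(-69046, 49051)), -1) = Pow(Rational(795881531, 49051), -1) = Rational(49051, 795881531)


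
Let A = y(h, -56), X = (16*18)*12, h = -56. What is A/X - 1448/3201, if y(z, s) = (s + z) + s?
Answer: -76973/153648 ≈ -0.50097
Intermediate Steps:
X = 3456 (X = 288*12 = 3456)
y(z, s) = z + 2*s
A = -168 (A = -56 + 2*(-56) = -56 - 112 = -168)
A/X - 1448/3201 = -168/3456 - 1448/3201 = -168*1/3456 - 1448*1/3201 = -7/144 - 1448/3201 = -76973/153648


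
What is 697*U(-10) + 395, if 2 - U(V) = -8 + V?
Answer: 14335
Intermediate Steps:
U(V) = 10 - V (U(V) = 2 - (-8 + V) = 2 + (8 - V) = 10 - V)
697*U(-10) + 395 = 697*(10 - 1*(-10)) + 395 = 697*(10 + 10) + 395 = 697*20 + 395 = 13940 + 395 = 14335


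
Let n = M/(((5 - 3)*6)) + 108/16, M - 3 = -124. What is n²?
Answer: 100/9 ≈ 11.111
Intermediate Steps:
M = -121 (M = 3 - 124 = -121)
n = -10/3 (n = -121*1/(6*(5 - 3)) + 108/16 = -121/(2*6) + 108*(1/16) = -121/12 + 27/4 = -10/3 ≈ -3.3333)
n² = (-10/3)² = 100/9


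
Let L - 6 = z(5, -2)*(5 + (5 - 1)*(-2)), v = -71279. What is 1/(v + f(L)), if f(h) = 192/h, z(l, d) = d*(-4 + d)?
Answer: -5/356427 ≈ -1.4028e-5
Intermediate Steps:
L = -30 (L = 6 + (-2*(-4 - 2))*(5 + (5 - 1)*(-2)) = 6 + (-2*(-6))*(5 + 4*(-2)) = 6 + 12*(5 - 8) = 6 + 12*(-3) = 6 - 36 = -30)
1/(v + f(L)) = 1/(-71279 + 192/(-30)) = 1/(-71279 + 192*(-1/30)) = 1/(-71279 - 32/5) = 1/(-356427/5) = -5/356427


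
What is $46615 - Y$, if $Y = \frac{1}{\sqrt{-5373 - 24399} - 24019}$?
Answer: $\frac{26894157553814}{576942133} + \frac{6 i \sqrt{827}}{576942133} \approx 46615.0 + 2.9907 \cdot 10^{-7} i$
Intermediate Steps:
$Y = \frac{1}{-24019 + 6 i \sqrt{827}}$ ($Y = \frac{1}{\sqrt{-29772} - 24019} = \frac{1}{6 i \sqrt{827} - 24019} = \frac{1}{-24019 + 6 i \sqrt{827}} \approx -4.1632 \cdot 10^{-5} - 2.991 \cdot 10^{-7} i$)
$46615 - Y = 46615 - \left(- \frac{24019}{576942133} - \frac{6 i \sqrt{827}}{576942133}\right) = 46615 + \left(\frac{24019}{576942133} + \frac{6 i \sqrt{827}}{576942133}\right) = \frac{26894157553814}{576942133} + \frac{6 i \sqrt{827}}{576942133}$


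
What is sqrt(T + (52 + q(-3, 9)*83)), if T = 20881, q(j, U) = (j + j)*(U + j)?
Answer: sqrt(17945) ≈ 133.96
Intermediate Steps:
q(j, U) = 2*j*(U + j) (q(j, U) = (2*j)*(U + j) = 2*j*(U + j))
sqrt(T + (52 + q(-3, 9)*83)) = sqrt(20881 + (52 + (2*(-3)*(9 - 3))*83)) = sqrt(20881 + (52 + (2*(-3)*6)*83)) = sqrt(20881 + (52 - 36*83)) = sqrt(20881 + (52 - 2988)) = sqrt(20881 - 2936) = sqrt(17945)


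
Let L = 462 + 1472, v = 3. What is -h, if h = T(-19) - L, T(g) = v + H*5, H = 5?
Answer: 1906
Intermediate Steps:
T(g) = 28 (T(g) = 3 + 5*5 = 3 + 25 = 28)
L = 1934
h = -1906 (h = 28 - 1*1934 = 28 - 1934 = -1906)
-h = -1*(-1906) = 1906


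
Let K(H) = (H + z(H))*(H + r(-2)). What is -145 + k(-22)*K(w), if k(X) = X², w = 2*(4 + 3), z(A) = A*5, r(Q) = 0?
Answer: 569039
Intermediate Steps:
z(A) = 5*A
w = 14 (w = 2*7 = 14)
K(H) = 6*H² (K(H) = (H + 5*H)*(H + 0) = (6*H)*H = 6*H²)
-145 + k(-22)*K(w) = -145 + (-22)²*(6*14²) = -145 + 484*(6*196) = -145 + 484*1176 = -145 + 569184 = 569039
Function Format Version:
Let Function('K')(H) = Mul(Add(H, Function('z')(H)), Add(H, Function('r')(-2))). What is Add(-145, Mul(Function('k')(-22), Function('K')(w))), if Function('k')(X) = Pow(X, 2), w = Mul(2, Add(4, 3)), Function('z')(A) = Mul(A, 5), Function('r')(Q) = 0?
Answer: 569039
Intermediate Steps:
Function('z')(A) = Mul(5, A)
w = 14 (w = Mul(2, 7) = 14)
Function('K')(H) = Mul(6, Pow(H, 2)) (Function('K')(H) = Mul(Add(H, Mul(5, H)), Add(H, 0)) = Mul(Mul(6, H), H) = Mul(6, Pow(H, 2)))
Add(-145, Mul(Function('k')(-22), Function('K')(w))) = Add(-145, Mul(Pow(-22, 2), Mul(6, Pow(14, 2)))) = Add(-145, Mul(484, Mul(6, 196))) = Add(-145, Mul(484, 1176)) = Add(-145, 569184) = 569039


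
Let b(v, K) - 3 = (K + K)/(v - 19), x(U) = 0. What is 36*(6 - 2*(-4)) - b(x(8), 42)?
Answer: 9603/19 ≈ 505.42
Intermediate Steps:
b(v, K) = 3 + 2*K/(-19 + v) (b(v, K) = 3 + (K + K)/(v - 19) = 3 + (2*K)/(-19 + v) = 3 + 2*K/(-19 + v))
36*(6 - 2*(-4)) - b(x(8), 42) = 36*(6 - 2*(-4)) - (-57 + 2*42 + 3*0)/(-19 + 0) = 36*(6 + 8) - (-57 + 84 + 0)/(-19) = 36*14 - (-1)*27/19 = 504 - 1*(-27/19) = 504 + 27/19 = 9603/19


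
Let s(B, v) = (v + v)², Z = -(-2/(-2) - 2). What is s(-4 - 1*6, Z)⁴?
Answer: 256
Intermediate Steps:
Z = 1 (Z = -(-2*(-½) - 2) = -(1 - 2) = -1*(-1) = 1)
s(B, v) = 4*v² (s(B, v) = (2*v)² = 4*v²)
s(-4 - 1*6, Z)⁴ = (4*1²)⁴ = (4*1)⁴ = 4⁴ = 256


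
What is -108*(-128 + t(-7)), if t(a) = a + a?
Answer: 15336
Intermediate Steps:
t(a) = 2*a
-108*(-128 + t(-7)) = -108*(-128 + 2*(-7)) = -108*(-128 - 14) = -108*(-142) = 15336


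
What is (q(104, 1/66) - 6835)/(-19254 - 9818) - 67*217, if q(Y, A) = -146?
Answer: -422670827/29072 ≈ -14539.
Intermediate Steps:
(q(104, 1/66) - 6835)/(-19254 - 9818) - 67*217 = (-146 - 6835)/(-19254 - 9818) - 67*217 = -6981/(-29072) - 1*14539 = -6981*(-1/29072) - 14539 = 6981/29072 - 14539 = -422670827/29072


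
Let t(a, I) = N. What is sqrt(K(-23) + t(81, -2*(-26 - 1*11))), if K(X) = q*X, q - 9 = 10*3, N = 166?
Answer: I*sqrt(731) ≈ 27.037*I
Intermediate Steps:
t(a, I) = 166
q = 39 (q = 9 + 10*3 = 9 + 30 = 39)
K(X) = 39*X
sqrt(K(-23) + t(81, -2*(-26 - 1*11))) = sqrt(39*(-23) + 166) = sqrt(-897 + 166) = sqrt(-731) = I*sqrt(731)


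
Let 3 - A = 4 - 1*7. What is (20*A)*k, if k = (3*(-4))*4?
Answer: -5760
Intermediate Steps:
A = 6 (A = 3 - (4 - 1*7) = 3 - (4 - 7) = 3 - 1*(-3) = 3 + 3 = 6)
k = -48 (k = -12*4 = -48)
(20*A)*k = (20*6)*(-48) = 120*(-48) = -5760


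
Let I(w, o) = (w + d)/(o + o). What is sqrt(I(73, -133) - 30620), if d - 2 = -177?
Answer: I*sqrt(541630397)/133 ≈ 174.98*I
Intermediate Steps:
d = -175 (d = 2 - 177 = -175)
I(w, o) = (-175 + w)/(2*o) (I(w, o) = (w - 175)/(o + o) = (-175 + w)/((2*o)) = (-175 + w)*(1/(2*o)) = (-175 + w)/(2*o))
sqrt(I(73, -133) - 30620) = sqrt((1/2)*(-175 + 73)/(-133) - 30620) = sqrt((1/2)*(-1/133)*(-102) - 30620) = sqrt(51/133 - 30620) = sqrt(-4072409/133) = I*sqrt(541630397)/133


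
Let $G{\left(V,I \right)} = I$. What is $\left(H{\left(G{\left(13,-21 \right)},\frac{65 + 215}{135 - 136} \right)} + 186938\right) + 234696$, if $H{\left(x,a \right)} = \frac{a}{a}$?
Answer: $421635$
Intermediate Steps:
$H{\left(x,a \right)} = 1$
$\left(H{\left(G{\left(13,-21 \right)},\frac{65 + 215}{135 - 136} \right)} + 186938\right) + 234696 = \left(1 + 186938\right) + 234696 = 186939 + 234696 = 421635$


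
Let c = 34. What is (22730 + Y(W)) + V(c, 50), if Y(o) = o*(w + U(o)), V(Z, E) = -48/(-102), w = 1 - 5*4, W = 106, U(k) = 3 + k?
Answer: 548598/17 ≈ 32270.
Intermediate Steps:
w = -19 (w = 1 - 20 = -19)
V(Z, E) = 8/17 (V(Z, E) = -48*(-1/102) = 8/17)
Y(o) = o*(-16 + o) (Y(o) = o*(-19 + (3 + o)) = o*(-16 + o))
(22730 + Y(W)) + V(c, 50) = (22730 + 106*(-16 + 106)) + 8/17 = (22730 + 106*90) + 8/17 = (22730 + 9540) + 8/17 = 32270 + 8/17 = 548598/17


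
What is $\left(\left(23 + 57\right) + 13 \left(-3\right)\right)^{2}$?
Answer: $1681$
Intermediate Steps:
$\left(\left(23 + 57\right) + 13 \left(-3\right)\right)^{2} = \left(80 - 39\right)^{2} = 41^{2} = 1681$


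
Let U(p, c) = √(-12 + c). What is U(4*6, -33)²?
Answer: -45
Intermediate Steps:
U(4*6, -33)² = (√(-12 - 33))² = (√(-45))² = (3*I*√5)² = -45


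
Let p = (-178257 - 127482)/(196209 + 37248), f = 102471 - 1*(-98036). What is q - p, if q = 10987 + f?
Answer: 2351193357/11117 ≈ 2.1150e+5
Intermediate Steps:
f = 200507 (f = 102471 + 98036 = 200507)
q = 211494 (q = 10987 + 200507 = 211494)
p = -14559/11117 (p = -305739/233457 = -305739*1/233457 = -14559/11117 ≈ -1.3096)
q - p = 211494 - 1*(-14559/11117) = 211494 + 14559/11117 = 2351193357/11117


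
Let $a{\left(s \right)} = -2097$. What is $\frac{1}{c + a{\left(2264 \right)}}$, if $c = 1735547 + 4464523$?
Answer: $\frac{1}{6197973} \approx 1.6134 \cdot 10^{-7}$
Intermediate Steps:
$c = 6200070$
$\frac{1}{c + a{\left(2264 \right)}} = \frac{1}{6200070 - 2097} = \frac{1}{6197973}$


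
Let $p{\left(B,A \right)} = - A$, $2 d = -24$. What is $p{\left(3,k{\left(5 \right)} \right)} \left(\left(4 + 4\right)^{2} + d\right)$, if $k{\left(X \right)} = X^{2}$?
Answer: $-1300$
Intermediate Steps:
$d = -12$ ($d = \frac{1}{2} \left(-24\right) = -12$)
$p{\left(3,k{\left(5 \right)} \right)} \left(\left(4 + 4\right)^{2} + d\right) = - 5^{2} \left(\left(4 + 4\right)^{2} - 12\right) = \left(-1\right) 25 \left(8^{2} - 12\right) = - 25 \left(64 - 12\right) = \left(-25\right) 52 = -1300$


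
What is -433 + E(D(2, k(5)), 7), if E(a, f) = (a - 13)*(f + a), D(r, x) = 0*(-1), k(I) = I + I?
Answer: -524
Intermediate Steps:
k(I) = 2*I
D(r, x) = 0
E(a, f) = (-13 + a)*(a + f)
-433 + E(D(2, k(5)), 7) = -433 + (0² - 13*0 - 13*7 + 0*7) = -433 + (0 + 0 - 91 + 0) = -433 - 91 = -524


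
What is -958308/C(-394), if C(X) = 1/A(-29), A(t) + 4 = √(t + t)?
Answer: 3833232 - 958308*I*√58 ≈ 3.8332e+6 - 7.2983e+6*I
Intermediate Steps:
A(t) = -4 + √2*√t (A(t) = -4 + √(t + t) = -4 + √(2*t) = -4 + √2*√t)
C(X) = 1/(-4 + I*√58) (C(X) = 1/(-4 + √2*√(-29)) = 1/(-4 + √2*(I*√29)) = 1/(-4 + I*√58))
-958308/C(-394) = -958308/(-2/37 - I*√58/74)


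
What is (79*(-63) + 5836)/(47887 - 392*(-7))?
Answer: 859/50631 ≈ 0.016966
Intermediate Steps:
(79*(-63) + 5836)/(47887 - 392*(-7)) = (-4977 + 5836)/(47887 + 2744) = 859/50631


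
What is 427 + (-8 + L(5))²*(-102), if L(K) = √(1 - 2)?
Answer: -5999 + 1632*I ≈ -5999.0 + 1632.0*I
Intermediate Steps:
L(K) = I (L(K) = √(-1) = I)
427 + (-8 + L(5))²*(-102) = 427 + (-8 + I)²*(-102) = 427 - 102*(-8 + I)²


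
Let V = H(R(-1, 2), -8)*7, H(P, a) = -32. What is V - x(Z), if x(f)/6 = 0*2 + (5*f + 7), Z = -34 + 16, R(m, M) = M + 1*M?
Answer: 274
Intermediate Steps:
R(m, M) = 2*M (R(m, M) = M + M = 2*M)
Z = -18
V = -224 (V = -32*7 = -224)
x(f) = 42 + 30*f (x(f) = 6*(0*2 + (5*f + 7)) = 6*(0 + (7 + 5*f)) = 6*(7 + 5*f) = 42 + 30*f)
V - x(Z) = -224 - (42 + 30*(-18)) = -224 - (42 - 540) = -224 - 1*(-498) = -224 + 498 = 274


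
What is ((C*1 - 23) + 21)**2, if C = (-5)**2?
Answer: 529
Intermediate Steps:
C = 25
((C*1 - 23) + 21)**2 = ((25*1 - 23) + 21)**2 = ((25 - 23) + 21)**2 = (2 + 21)**2 = 23**2 = 529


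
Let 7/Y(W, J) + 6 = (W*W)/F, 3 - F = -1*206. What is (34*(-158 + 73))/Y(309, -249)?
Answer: -38902290/209 ≈ -1.8614e+5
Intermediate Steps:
F = 209 (F = 3 - (-1)*206 = 3 - 1*(-206) = 3 + 206 = 209)
Y(W, J) = 7/(-6 + W²/209) (Y(W, J) = 7/(-6 + (W*W)/209) = 7/(-6 + W²*(1/209)) = 7/(-6 + W²/209))
(34*(-158 + 73))/Y(309, -249) = (34*(-158 + 73))/((1463/(-1254 + 309²))) = (34*(-85))/((1463/(-1254 + 95481))) = -2890/(1463/94227) = -2890/(1463*(1/94227)) = -2890/209/13461 = -2890*13461/209 = -38902290/209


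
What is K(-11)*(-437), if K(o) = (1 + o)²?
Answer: -43700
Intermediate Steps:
K(-11)*(-437) = (1 - 11)²*(-437) = (-10)²*(-437) = 100*(-437) = -43700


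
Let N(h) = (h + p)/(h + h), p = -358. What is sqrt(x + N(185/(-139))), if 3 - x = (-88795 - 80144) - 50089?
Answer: 11*sqrt(247965490)/370 ≈ 468.15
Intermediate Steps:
N(h) = (-358 + h)/(2*h) (N(h) = (h - 358)/(h + h) = (-358 + h)/((2*h)) = (-358 + h)*(1/(2*h)) = (-358 + h)/(2*h))
x = 219031 (x = 3 - ((-88795 - 80144) - 50089) = 3 - (-168939 - 50089) = 3 - 1*(-219028) = 3 + 219028 = 219031)
sqrt(x + N(185/(-139))) = sqrt(219031 + (-358 + 185/(-139))/(2*((185/(-139))))) = sqrt(219031 + (-358 + 185*(-1/139))/(2*((185*(-1/139))))) = sqrt(219031 + (-358 - 185/139)/(2*(-185/139))) = sqrt(219031 + (1/2)*(-139/185)*(-49947/139)) = sqrt(219031 + 49947/370) = sqrt(81091417/370) = 11*sqrt(247965490)/370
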